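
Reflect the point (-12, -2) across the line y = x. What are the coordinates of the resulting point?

Reflection across line y = x: (-12, -2) → (-2, -12)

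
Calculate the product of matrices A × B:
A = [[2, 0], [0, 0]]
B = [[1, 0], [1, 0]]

Matrix multiplication:
C[0][0] = 2×1 + 0×1 = 2
C[0][1] = 2×0 + 0×0 = 0
C[1][0] = 0×1 + 0×1 = 0
C[1][1] = 0×0 + 0×0 = 0
Result: [[2, 0], [0, 0]]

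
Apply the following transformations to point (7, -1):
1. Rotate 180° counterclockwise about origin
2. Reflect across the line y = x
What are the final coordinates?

Step 1: Rotate 180° → (-7, 1)
Step 2: Reflect across line y = x → (1, -7)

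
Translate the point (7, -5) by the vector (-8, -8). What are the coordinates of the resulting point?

Translation by (-8, -8) (homogeneous matrix [[1, 0, -8], [0, 1, -8], [0, 0, 1]]):
x' = 7 + -8 = -1
y' = -5 + -8 = -13
Result: (-1, -13)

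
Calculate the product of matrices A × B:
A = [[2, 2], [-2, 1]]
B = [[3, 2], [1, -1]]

Matrix multiplication:
C[0][0] = 2×3 + 2×1 = 8
C[0][1] = 2×2 + 2×-1 = 2
C[1][0] = -2×3 + 1×1 = -5
C[1][1] = -2×2 + 1×-1 = -5
Result: [[8, 2], [-5, -5]]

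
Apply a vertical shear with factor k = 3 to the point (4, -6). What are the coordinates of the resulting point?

Shear matrix for vertical shear with factor k = 3:
[[1, 0], [3, 1]]
Result: (4, -6) → (4, 6)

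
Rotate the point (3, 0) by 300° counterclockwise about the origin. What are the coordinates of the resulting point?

Rotation matrix for 300°: [[cos 300°, -sin 300°], [sin 300°, cos 300°]] ≈ [[0.500000, 0.866025], [-0.866025, 0.500000]]
[[0.500000, 0.866025], [-0.866025, 0.500000]] × [3, 0]ᵀ ≈ [1.5000, -2.5981]ᵀ
Result: (1.5000, -2.5981)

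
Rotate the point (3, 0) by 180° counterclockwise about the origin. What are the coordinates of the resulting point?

Rotation matrix for 180°: [[cos 180°, -sin 180°], [sin 180°, cos 180°]] = [[-1, 0], [0, -1]]
[[-1, 0], [0, -1]] × [3, 0]ᵀ = [-3, 0]ᵀ
Result: (-3, 0)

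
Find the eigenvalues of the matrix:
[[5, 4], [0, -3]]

Characteristic equation: det(A - λI) = 0
λ² - (trace)λ + (det) = 0
trace = 5 + -3 = 2, det = (5)(-3) - (4)(0) = -15
λ² - (2)λ + (-15) = 0
λ = (2 ± √((2)² - 4·(-15))) / 2 = (2 ± √64) / 2
Solving: λ = -3, 5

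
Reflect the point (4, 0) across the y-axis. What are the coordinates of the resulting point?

Reflection across y-axis: (4, 0) → (-4, 0)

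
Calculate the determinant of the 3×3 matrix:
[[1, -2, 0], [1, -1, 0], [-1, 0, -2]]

Expansion along first row:
det = 1·det([[-1,0],[0,-2]]) - -2·det([[1,0],[-1,-2]]) + 0·det([[1,-1],[-1,0]])
    = 1·(-1·-2 - 0·0) - -2·(1·-2 - 0·-1) + 0·(1·0 - -1·-1)
    = 1·2 - -2·-2 + 0·-1
    = 2 + -4 + 0 = -2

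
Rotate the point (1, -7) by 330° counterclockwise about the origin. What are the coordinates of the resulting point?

Rotation matrix for 330°: [[cos 330°, -sin 330°], [sin 330°, cos 330°]] ≈ [[0.866025, 0.500000], [-0.500000, 0.866025]]
[[0.866025, 0.500000], [-0.500000, 0.866025]] × [1, -7]ᵀ ≈ [-2.6340, -6.5622]ᵀ
Result: (-2.6340, -6.5622)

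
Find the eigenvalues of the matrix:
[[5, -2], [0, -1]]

Characteristic equation: det(A - λI) = 0
λ² - (trace)λ + (det) = 0
trace = 5 + -1 = 4, det = (5)(-1) - (-2)(0) = -5
λ² - (4)λ + (-5) = 0
λ = (4 ± √((4)² - 4·(-5))) / 2 = (4 ± √36) / 2
Solving: λ = -1, 5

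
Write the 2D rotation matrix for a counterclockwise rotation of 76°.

Rotation matrix formula: [[cos θ, -sin θ], [sin θ, cos θ]]
For θ = 76°:
cos(76°) = 0.2419
sin(76°) = 0.9703
Result: [[0.2419, -0.9703], [0.9703, 0.2419]]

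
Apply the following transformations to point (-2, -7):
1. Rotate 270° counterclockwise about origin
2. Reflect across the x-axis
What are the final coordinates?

Step 1: Rotate 270° → (-7, 2)
Step 2: Reflect across x-axis → (-7, -2)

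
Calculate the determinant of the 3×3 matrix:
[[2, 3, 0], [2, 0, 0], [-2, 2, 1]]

Expansion along first row:
det = 2·det([[0,0],[2,1]]) - 3·det([[2,0],[-2,1]]) + 0·det([[2,0],[-2,2]])
    = 2·(0·1 - 0·2) - 3·(2·1 - 0·-2) + 0·(2·2 - 0·-2)
    = 2·0 - 3·2 + 0·4
    = 0 + -6 + 0 = -6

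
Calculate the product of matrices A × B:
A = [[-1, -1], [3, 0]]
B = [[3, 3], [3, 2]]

Matrix multiplication:
C[0][0] = -1×3 + -1×3 = -6
C[0][1] = -1×3 + -1×2 = -5
C[1][0] = 3×3 + 0×3 = 9
C[1][1] = 3×3 + 0×2 = 9
Result: [[-6, -5], [9, 9]]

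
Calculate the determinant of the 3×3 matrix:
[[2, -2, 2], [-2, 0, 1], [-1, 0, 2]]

Expansion along first row:
det = 2·det([[0,1],[0,2]]) - -2·det([[-2,1],[-1,2]]) + 2·det([[-2,0],[-1,0]])
    = 2·(0·2 - 1·0) - -2·(-2·2 - 1·-1) + 2·(-2·0 - 0·-1)
    = 2·0 - -2·-3 + 2·0
    = 0 + -6 + 0 = -6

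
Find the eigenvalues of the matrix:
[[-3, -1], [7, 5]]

Characteristic equation: det(A - λI) = 0
λ² - (trace)λ + (det) = 0
trace = -3 + 5 = 2, det = (-3)(5) - (-1)(7) = -8
λ² - (2)λ + (-8) = 0
λ = (2 ± √((2)² - 4·(-8))) / 2 = (2 ± √36) / 2
Solving: λ = -2, 4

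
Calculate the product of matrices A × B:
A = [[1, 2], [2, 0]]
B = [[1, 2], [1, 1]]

Matrix multiplication:
C[0][0] = 1×1 + 2×1 = 3
C[0][1] = 1×2 + 2×1 = 4
C[1][0] = 2×1 + 0×1 = 2
C[1][1] = 2×2 + 0×1 = 4
Result: [[3, 4], [2, 4]]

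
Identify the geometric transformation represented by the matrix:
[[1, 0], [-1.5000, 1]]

This matrix represents: vertical shear with factor -1.5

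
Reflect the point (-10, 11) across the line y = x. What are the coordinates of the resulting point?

Reflection across line y = x: (-10, 11) → (11, -10)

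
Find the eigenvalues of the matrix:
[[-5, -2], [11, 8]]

Characteristic equation: det(A - λI) = 0
λ² - (trace)λ + (det) = 0
trace = -5 + 8 = 3, det = (-5)(8) - (-2)(11) = -18
λ² - (3)λ + (-18) = 0
λ = (3 ± √((3)² - 4·(-18))) / 2 = (3 ± √81) / 2
Solving: λ = -3, 6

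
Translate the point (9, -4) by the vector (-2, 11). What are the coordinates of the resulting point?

Translation by (-2, 11) (homogeneous matrix [[1, 0, -2], [0, 1, 11], [0, 0, 1]]):
x' = 9 + -2 = 7
y' = -4 + 11 = 7
Result: (7, 7)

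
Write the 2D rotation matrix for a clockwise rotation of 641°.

Rotation matrix formula: [[cos θ, -sin θ], [sin θ, cos θ]]
A clockwise rotation by 641° is equivalent to a counterclockwise rotation by -641°.
For θ = -641°:
cos(-641°) = 0.1908
sin(-641°) = 0.9816
Result: [[0.1908, -0.9816], [0.9816, 0.1908]]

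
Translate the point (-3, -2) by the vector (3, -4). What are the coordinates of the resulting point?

Translation by (3, -4) (homogeneous matrix [[1, 0, 3], [0, 1, -4], [0, 0, 1]]):
x' = -3 + 3 = 0
y' = -2 + -4 = -6
Result: (0, -6)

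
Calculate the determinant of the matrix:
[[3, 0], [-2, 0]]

For a 2×2 matrix [[a, b], [c, d]], det = ad - bc
det = (3)(0) - (0)(-2) = 0 - 0 = 0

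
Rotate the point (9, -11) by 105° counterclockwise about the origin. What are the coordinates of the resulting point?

Rotation matrix for 105°: [[cos 105°, -sin 105°], [sin 105°, cos 105°]] ≈ [[-0.258819, -0.965926], [0.965926, -0.258819]]
[[-0.258819, -0.965926], [0.965926, -0.258819]] × [9, -11]ᵀ ≈ [8.2958, 11.5403]ᵀ
Result: (8.2958, 11.5403)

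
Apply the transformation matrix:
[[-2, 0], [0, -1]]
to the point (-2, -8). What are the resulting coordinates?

Matrix multiplication:
[[-2, 0], [0, -1]] × [-2, -8]ᵀ
= [(-2)(-2) + (0)(-8), (0)(-2) + (-1)(-8)]ᵀ
= [4, 8]ᵀ
Result: (4, 8)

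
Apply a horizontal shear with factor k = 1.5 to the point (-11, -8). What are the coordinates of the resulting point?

Shear matrix for horizontal shear with factor k = 1.5:
[[1, 1.50], [0, 1]]
Result: (-11, -8) → (-23, -8)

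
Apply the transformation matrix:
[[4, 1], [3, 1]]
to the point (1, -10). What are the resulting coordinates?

Matrix multiplication:
[[4, 1], [3, 1]] × [1, -10]ᵀ
= [(4)(1) + (1)(-10), (3)(1) + (1)(-10)]ᵀ
= [-6, -7]ᵀ
Result: (-6, -7)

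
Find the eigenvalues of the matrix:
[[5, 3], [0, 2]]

Characteristic equation: det(A - λI) = 0
λ² - (trace)λ + (det) = 0
trace = 5 + 2 = 7, det = (5)(2) - (3)(0) = 10
λ² - (7)λ + (10) = 0
λ = (7 ± √((7)² - 4·(10))) / 2 = (7 ± √9) / 2
Solving: λ = 2, 5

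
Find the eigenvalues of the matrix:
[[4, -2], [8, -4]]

Characteristic equation: det(A - λI) = 0
λ² - (trace)λ + (det) = 0
trace = 4 + -4 = 0, det = (4)(-4) - (-2)(8) = 0
λ² - (0)λ + (0) = 0
λ = (0 ± √((0)² - 4·(0))) / 2 = (0 ± √0) / 2
Solving: λ = 0, 0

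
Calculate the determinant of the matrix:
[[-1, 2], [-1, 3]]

For a 2×2 matrix [[a, b], [c, d]], det = ad - bc
det = (-1)(3) - (2)(-1) = -3 - -2 = -1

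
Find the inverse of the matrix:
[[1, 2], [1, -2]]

For [[a,b],[c,d]], inverse = (1/det)·[[d,-b],[-c,a]]
det = (1)(-2) - (2)(1) = -2 - 2 = -4
Inverse = (1/-4)·[[-2, -2], [-1, 1]]
= [[1/2, 1/2], [1/4, -1/4]]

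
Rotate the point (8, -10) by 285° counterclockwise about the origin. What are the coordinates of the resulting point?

Rotation matrix for 285°: [[cos 285°, -sin 285°], [sin 285°, cos 285°]] ≈ [[0.258819, 0.965926], [-0.965926, 0.258819]]
[[0.258819, 0.965926], [-0.965926, 0.258819]] × [8, -10]ᵀ ≈ [-7.5887, -10.3156]ᵀ
Result: (-7.5887, -10.3156)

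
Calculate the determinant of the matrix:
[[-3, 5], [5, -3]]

For a 2×2 matrix [[a, b], [c, d]], det = ad - bc
det = (-3)(-3) - (5)(5) = 9 - 25 = -16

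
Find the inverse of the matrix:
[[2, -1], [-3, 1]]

For [[a,b],[c,d]], inverse = (1/det)·[[d,-b],[-c,a]]
det = (2)(1) - (-1)(-3) = 2 - 3 = -1
Inverse = (1/-1)·[[1, 1], [3, 2]]
= [[-1, -1], [-3, -2]]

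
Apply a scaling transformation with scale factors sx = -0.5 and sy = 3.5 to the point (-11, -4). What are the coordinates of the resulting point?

Scaling matrix:
[[-0.50, 0], [0, 3.50]]
Result: (-11 × -0.5, -4 × 3.5) = (5.5, -14)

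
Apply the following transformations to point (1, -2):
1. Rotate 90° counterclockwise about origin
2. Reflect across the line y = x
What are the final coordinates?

Step 1: Rotate 90° → (2, 1)
Step 2: Reflect across line y = x → (1, 2)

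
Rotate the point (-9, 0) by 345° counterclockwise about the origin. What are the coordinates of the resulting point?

Rotation matrix for 345°: [[cos 345°, -sin 345°], [sin 345°, cos 345°]] ≈ [[0.965926, 0.258819], [-0.258819, 0.965926]]
[[0.965926, 0.258819], [-0.258819, 0.965926]] × [-9, 0]ᵀ ≈ [-8.6933, 2.3294]ᵀ
Result: (-8.6933, 2.3294)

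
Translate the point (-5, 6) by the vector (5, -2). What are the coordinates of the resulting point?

Translation by (5, -2) (homogeneous matrix [[1, 0, 5], [0, 1, -2], [0, 0, 1]]):
x' = -5 + 5 = 0
y' = 6 + -2 = 4
Result: (0, 4)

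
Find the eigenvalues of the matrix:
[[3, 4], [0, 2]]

Characteristic equation: det(A - λI) = 0
λ² - (trace)λ + (det) = 0
trace = 3 + 2 = 5, det = (3)(2) - (4)(0) = 6
λ² - (5)λ + (6) = 0
λ = (5 ± √((5)² - 4·(6))) / 2 = (5 ± √1) / 2
Solving: λ = 2, 3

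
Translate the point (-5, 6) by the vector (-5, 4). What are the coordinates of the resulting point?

Translation by (-5, 4) (homogeneous matrix [[1, 0, -5], [0, 1, 4], [0, 0, 1]]):
x' = -5 + -5 = -10
y' = 6 + 4 = 10
Result: (-10, 10)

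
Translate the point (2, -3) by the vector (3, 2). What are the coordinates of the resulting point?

Translation by (3, 2) (homogeneous matrix [[1, 0, 3], [0, 1, 2], [0, 0, 1]]):
x' = 2 + 3 = 5
y' = -3 + 2 = -1
Result: (5, -1)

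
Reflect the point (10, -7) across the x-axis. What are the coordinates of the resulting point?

Reflection across x-axis: (10, -7) → (10, 7)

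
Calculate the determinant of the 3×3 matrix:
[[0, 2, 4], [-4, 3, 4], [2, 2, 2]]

Expansion along first row:
det = 0·det([[3,4],[2,2]]) - 2·det([[-4,4],[2,2]]) + 4·det([[-4,3],[2,2]])
    = 0·(3·2 - 4·2) - 2·(-4·2 - 4·2) + 4·(-4·2 - 3·2)
    = 0·-2 - 2·-16 + 4·-14
    = 0 + 32 + -56 = -24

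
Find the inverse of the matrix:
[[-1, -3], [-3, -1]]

For [[a,b],[c,d]], inverse = (1/det)·[[d,-b],[-c,a]]
det = (-1)(-1) - (-3)(-3) = 1 - 9 = -8
Inverse = (1/-8)·[[-1, 3], [3, -1]]
= [[1/8, -3/8], [-3/8, 1/8]]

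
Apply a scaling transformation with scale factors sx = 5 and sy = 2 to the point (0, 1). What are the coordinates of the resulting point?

Scaling matrix:
[[5, 0], [0, 2]]
Result: (0 × 5, 1 × 2) = (0, 2)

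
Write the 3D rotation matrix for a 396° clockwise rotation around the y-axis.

Rotation matrix for clockwise 396° around y-axis:
A clockwise rotation by 396° is a counterclockwise rotation by -396°.
cos(-396°) = 0.8090, sin(-396°) = -0.5878
Result: [[0.8090, 0, -0.5878], [0, 1, 0], [0.5878, 0, 0.8090]]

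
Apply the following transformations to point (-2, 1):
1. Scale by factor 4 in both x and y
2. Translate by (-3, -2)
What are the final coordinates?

Step 1: Scale (-2, 1) by 4 → (-8, 4)
Step 2: Translate by (-3, -2) → (-11, 2)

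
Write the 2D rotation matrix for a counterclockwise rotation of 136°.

Rotation matrix formula: [[cos θ, -sin θ], [sin θ, cos θ]]
For θ = 136°:
cos(136°) = -0.7193
sin(136°) = 0.6947
Result: [[-0.7193, -0.6947], [0.6947, -0.7193]]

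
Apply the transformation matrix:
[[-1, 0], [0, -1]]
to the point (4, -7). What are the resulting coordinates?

Matrix multiplication:
[[-1, 0], [0, -1]] × [4, -7]ᵀ
= [(-1)(4) + (0)(-7), (0)(4) + (-1)(-7)]ᵀ
= [-4, 7]ᵀ
Result: (-4, 7)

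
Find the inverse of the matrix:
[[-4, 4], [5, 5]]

For [[a,b],[c,d]], inverse = (1/det)·[[d,-b],[-c,a]]
det = (-4)(5) - (4)(5) = -20 - 20 = -40
Inverse = (1/-40)·[[5, -4], [-5, -4]]
= [[-1/8, 1/10], [1/8, 1/10]]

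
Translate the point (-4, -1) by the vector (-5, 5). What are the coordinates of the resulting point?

Translation by (-5, 5) (homogeneous matrix [[1, 0, -5], [0, 1, 5], [0, 0, 1]]):
x' = -4 + -5 = -9
y' = -1 + 5 = 4
Result: (-9, 4)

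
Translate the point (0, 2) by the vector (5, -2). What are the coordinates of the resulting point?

Translation by (5, -2) (homogeneous matrix [[1, 0, 5], [0, 1, -2], [0, 0, 1]]):
x' = 0 + 5 = 5
y' = 2 + -2 = 0
Result: (5, 0)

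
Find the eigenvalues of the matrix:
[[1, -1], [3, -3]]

Characteristic equation: det(A - λI) = 0
λ² - (trace)λ + (det) = 0
trace = 1 + -3 = -2, det = (1)(-3) - (-1)(3) = 0
λ² - (-2)λ + (0) = 0
λ = (-2 ± √((-2)² - 4·(0))) / 2 = (-2 ± √4) / 2
Solving: λ = -2, 0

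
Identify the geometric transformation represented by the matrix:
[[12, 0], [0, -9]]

This matrix represents: non-uniform scaling by sx = 12, sy = -9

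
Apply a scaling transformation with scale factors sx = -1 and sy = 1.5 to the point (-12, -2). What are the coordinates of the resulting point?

Scaling matrix:
[[-1, 0], [0, 1.50]]
Result: (-12 × -1, -2 × 1.5) = (12, -3)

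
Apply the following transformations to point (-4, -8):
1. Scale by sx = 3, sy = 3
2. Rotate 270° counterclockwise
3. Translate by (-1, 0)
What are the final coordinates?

Step 1: Scale → (-12, -24)
Step 2: Rotate 270° → (-24, 12)
Step 3: Translate → (-25, 12)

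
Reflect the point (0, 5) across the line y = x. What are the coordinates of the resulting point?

Reflection across line y = x: (0, 5) → (5, 0)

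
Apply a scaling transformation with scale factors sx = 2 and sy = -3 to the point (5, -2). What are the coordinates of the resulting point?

Scaling matrix:
[[2, 0], [0, -3]]
Result: (5 × 2, -2 × -3) = (10, 6)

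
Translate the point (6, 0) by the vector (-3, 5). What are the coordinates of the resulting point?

Translation by (-3, 5) (homogeneous matrix [[1, 0, -3], [0, 1, 5], [0, 0, 1]]):
x' = 6 + -3 = 3
y' = 0 + 5 = 5
Result: (3, 5)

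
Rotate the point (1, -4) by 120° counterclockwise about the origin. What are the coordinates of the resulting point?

Rotation matrix for 120°: [[cos 120°, -sin 120°], [sin 120°, cos 120°]] ≈ [[-0.500000, -0.866025], [0.866025, -0.500000]]
[[-0.500000, -0.866025], [0.866025, -0.500000]] × [1, -4]ᵀ ≈ [2.9641, 2.8660]ᵀ
Result: (2.9641, 2.8660)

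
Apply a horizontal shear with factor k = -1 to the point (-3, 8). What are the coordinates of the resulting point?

Shear matrix for horizontal shear with factor k = -1:
[[1, -1], [0, 1]]
Result: (-3, 8) → (-11, 8)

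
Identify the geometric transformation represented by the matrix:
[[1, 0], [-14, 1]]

This matrix represents: vertical shear with factor -14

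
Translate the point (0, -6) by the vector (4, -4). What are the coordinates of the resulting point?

Translation by (4, -4) (homogeneous matrix [[1, 0, 4], [0, 1, -4], [0, 0, 1]]):
x' = 0 + 4 = 4
y' = -6 + -4 = -10
Result: (4, -10)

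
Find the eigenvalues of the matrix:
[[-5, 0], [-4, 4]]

Characteristic equation: det(A - λI) = 0
λ² - (trace)λ + (det) = 0
trace = -5 + 4 = -1, det = (-5)(4) - (0)(-4) = -20
λ² - (-1)λ + (-20) = 0
λ = (-1 ± √((-1)² - 4·(-20))) / 2 = (-1 ± √81) / 2
Solving: λ = -5, 4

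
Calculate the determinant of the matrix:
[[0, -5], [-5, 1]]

For a 2×2 matrix [[a, b], [c, d]], det = ad - bc
det = (0)(1) - (-5)(-5) = 0 - 25 = -25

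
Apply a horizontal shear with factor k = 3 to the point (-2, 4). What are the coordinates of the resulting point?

Shear matrix for horizontal shear with factor k = 3:
[[1, 3], [0, 1]]
Result: (-2, 4) → (10, 4)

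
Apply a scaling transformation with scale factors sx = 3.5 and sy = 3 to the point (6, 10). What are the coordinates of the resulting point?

Scaling matrix:
[[3.50, 0], [0, 3]]
Result: (6 × 3.5, 10 × 3) = (21, 30)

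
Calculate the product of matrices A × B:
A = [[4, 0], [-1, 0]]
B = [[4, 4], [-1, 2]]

Matrix multiplication:
C[0][0] = 4×4 + 0×-1 = 16
C[0][1] = 4×4 + 0×2 = 16
C[1][0] = -1×4 + 0×-1 = -4
C[1][1] = -1×4 + 0×2 = -4
Result: [[16, 16], [-4, -4]]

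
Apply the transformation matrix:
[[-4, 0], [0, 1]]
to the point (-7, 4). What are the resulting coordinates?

Matrix multiplication:
[[-4, 0], [0, 1]] × [-7, 4]ᵀ
= [(-4)(-7) + (0)(4), (0)(-7) + (1)(4)]ᵀ
= [28, 4]ᵀ
Result: (28, 4)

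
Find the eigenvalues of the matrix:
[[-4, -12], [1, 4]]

Characteristic equation: det(A - λI) = 0
λ² - (trace)λ + (det) = 0
trace = -4 + 4 = 0, det = (-4)(4) - (-12)(1) = -4
λ² - (0)λ + (-4) = 0
λ = (0 ± √((0)² - 4·(-4))) / 2 = (0 ± √16) / 2
Solving: λ = -2, 2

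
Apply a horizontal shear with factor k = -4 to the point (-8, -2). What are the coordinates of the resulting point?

Shear matrix for horizontal shear with factor k = -4:
[[1, -4], [0, 1]]
Result: (-8, -2) → (0, -2)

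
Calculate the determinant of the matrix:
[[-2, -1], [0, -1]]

For a 2×2 matrix [[a, b], [c, d]], det = ad - bc
det = (-2)(-1) - (-1)(0) = 2 - 0 = 2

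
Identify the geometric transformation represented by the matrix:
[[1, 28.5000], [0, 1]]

This matrix represents: horizontal shear with factor 28.5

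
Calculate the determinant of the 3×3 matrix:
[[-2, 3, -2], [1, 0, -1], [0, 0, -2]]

Expansion along first row:
det = -2·det([[0,-1],[0,-2]]) - 3·det([[1,-1],[0,-2]]) + -2·det([[1,0],[0,0]])
    = -2·(0·-2 - -1·0) - 3·(1·-2 - -1·0) + -2·(1·0 - 0·0)
    = -2·0 - 3·-2 + -2·0
    = 0 + 6 + 0 = 6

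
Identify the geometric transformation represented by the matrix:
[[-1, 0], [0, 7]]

This matrix represents: non-uniform scaling by sx = -1, sy = 7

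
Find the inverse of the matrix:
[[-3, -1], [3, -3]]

For [[a,b],[c,d]], inverse = (1/det)·[[d,-b],[-c,a]]
det = (-3)(-3) - (-1)(3) = 9 - -3 = 12
Inverse = (1/12)·[[-3, 1], [-3, -3]]
= [[-1/4, 1/12], [-1/4, -1/4]]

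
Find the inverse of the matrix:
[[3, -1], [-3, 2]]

For [[a,b],[c,d]], inverse = (1/det)·[[d,-b],[-c,a]]
det = (3)(2) - (-1)(-3) = 6 - 3 = 3
Inverse = (1/3)·[[2, 1], [3, 3]]
= [[2/3, 1/3], [1, 1]]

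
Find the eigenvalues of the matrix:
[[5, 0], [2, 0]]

Characteristic equation: det(A - λI) = 0
λ² - (trace)λ + (det) = 0
trace = 5 + 0 = 5, det = (5)(0) - (0)(2) = 0
λ² - (5)λ + (0) = 0
λ = (5 ± √((5)² - 4·(0))) / 2 = (5 ± √25) / 2
Solving: λ = 0, 5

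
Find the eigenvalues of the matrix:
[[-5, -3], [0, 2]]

Characteristic equation: det(A - λI) = 0
λ² - (trace)λ + (det) = 0
trace = -5 + 2 = -3, det = (-5)(2) - (-3)(0) = -10
λ² - (-3)λ + (-10) = 0
λ = (-3 ± √((-3)² - 4·(-10))) / 2 = (-3 ± √49) / 2
Solving: λ = -5, 2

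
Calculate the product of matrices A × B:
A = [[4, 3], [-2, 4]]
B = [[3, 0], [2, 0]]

Matrix multiplication:
C[0][0] = 4×3 + 3×2 = 18
C[0][1] = 4×0 + 3×0 = 0
C[1][0] = -2×3 + 4×2 = 2
C[1][1] = -2×0 + 4×0 = 0
Result: [[18, 0], [2, 0]]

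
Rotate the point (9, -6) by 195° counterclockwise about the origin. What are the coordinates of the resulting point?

Rotation matrix for 195°: [[cos 195°, -sin 195°], [sin 195°, cos 195°]] ≈ [[-0.965926, 0.258819], [-0.258819, -0.965926]]
[[-0.965926, 0.258819], [-0.258819, -0.965926]] × [9, -6]ᵀ ≈ [-10.2462, 3.4662]ᵀ
Result: (-10.2462, 3.4662)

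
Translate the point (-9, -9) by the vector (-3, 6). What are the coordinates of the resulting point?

Translation by (-3, 6) (homogeneous matrix [[1, 0, -3], [0, 1, 6], [0, 0, 1]]):
x' = -9 + -3 = -12
y' = -9 + 6 = -3
Result: (-12, -3)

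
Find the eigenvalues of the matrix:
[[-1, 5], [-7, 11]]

Characteristic equation: det(A - λI) = 0
λ² - (trace)λ + (det) = 0
trace = -1 + 11 = 10, det = (-1)(11) - (5)(-7) = 24
λ² - (10)λ + (24) = 0
λ = (10 ± √((10)² - 4·(24))) / 2 = (10 ± √4) / 2
Solving: λ = 4, 6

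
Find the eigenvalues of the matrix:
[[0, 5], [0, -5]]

Characteristic equation: det(A - λI) = 0
λ² - (trace)λ + (det) = 0
trace = 0 + -5 = -5, det = (0)(-5) - (5)(0) = 0
λ² - (-5)λ + (0) = 0
λ = (-5 ± √((-5)² - 4·(0))) / 2 = (-5 ± √25) / 2
Solving: λ = -5, 0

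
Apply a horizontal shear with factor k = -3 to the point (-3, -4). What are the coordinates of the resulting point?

Shear matrix for horizontal shear with factor k = -3:
[[1, -3], [0, 1]]
Result: (-3, -4) → (9, -4)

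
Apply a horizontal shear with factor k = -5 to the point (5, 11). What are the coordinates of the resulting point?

Shear matrix for horizontal shear with factor k = -5:
[[1, -5], [0, 1]]
Result: (5, 11) → (-50, 11)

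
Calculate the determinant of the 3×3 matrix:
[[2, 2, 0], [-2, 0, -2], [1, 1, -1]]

Expansion along first row:
det = 2·det([[0,-2],[1,-1]]) - 2·det([[-2,-2],[1,-1]]) + 0·det([[-2,0],[1,1]])
    = 2·(0·-1 - -2·1) - 2·(-2·-1 - -2·1) + 0·(-2·1 - 0·1)
    = 2·2 - 2·4 + 0·-2
    = 4 + -8 + 0 = -4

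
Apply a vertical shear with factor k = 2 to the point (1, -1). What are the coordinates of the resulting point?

Shear matrix for vertical shear with factor k = 2:
[[1, 0], [2, 1]]
Result: (1, -1) → (1, 1)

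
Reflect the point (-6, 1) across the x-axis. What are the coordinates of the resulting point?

Reflection across x-axis: (-6, 1) → (-6, -1)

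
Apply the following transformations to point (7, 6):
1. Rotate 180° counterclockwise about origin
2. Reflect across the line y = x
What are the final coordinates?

Step 1: Rotate 180° → (-7, -6)
Step 2: Reflect across line y = x → (-6, -7)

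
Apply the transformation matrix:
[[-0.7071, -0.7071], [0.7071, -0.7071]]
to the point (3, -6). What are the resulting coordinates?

Matrix multiplication:
[[-0.7071, -0.7071], [0.7071, -0.7071]] × [3, -6]ᵀ
= [(-0.7071)(3) + (-0.7071)(-6), (0.7071)(3) + (-0.7071)(-6)]ᵀ
= [2.1213, 6.3639]ᵀ
Result: (2.1213, 6.3639)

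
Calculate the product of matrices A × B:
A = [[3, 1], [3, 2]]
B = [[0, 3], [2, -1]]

Matrix multiplication:
C[0][0] = 3×0 + 1×2 = 2
C[0][1] = 3×3 + 1×-1 = 8
C[1][0] = 3×0 + 2×2 = 4
C[1][1] = 3×3 + 2×-1 = 7
Result: [[2, 8], [4, 7]]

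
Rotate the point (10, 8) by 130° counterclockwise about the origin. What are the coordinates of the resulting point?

Rotation matrix for 130°: [[cos 130°, -sin 130°], [sin 130°, cos 130°]] ≈ [[-0.642788, -0.766044], [0.766044, -0.642788]]
[[-0.642788, -0.766044], [0.766044, -0.642788]] × [10, 8]ᵀ ≈ [-12.5562, 2.5181]ᵀ
Result: (-12.5562, 2.5181)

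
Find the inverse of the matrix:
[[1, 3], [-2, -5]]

For [[a,b],[c,d]], inverse = (1/det)·[[d,-b],[-c,a]]
det = (1)(-5) - (3)(-2) = -5 - -6 = 1
Inverse = [[-5, -3], [2, 1]]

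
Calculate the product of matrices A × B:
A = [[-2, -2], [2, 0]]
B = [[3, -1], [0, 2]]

Matrix multiplication:
C[0][0] = -2×3 + -2×0 = -6
C[0][1] = -2×-1 + -2×2 = -2
C[1][0] = 2×3 + 0×0 = 6
C[1][1] = 2×-1 + 0×2 = -2
Result: [[-6, -2], [6, -2]]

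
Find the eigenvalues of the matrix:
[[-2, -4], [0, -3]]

Characteristic equation: det(A - λI) = 0
λ² - (trace)λ + (det) = 0
trace = -2 + -3 = -5, det = (-2)(-3) - (-4)(0) = 6
λ² - (-5)λ + (6) = 0
λ = (-5 ± √((-5)² - 4·(6))) / 2 = (-5 ± √1) / 2
Solving: λ = -3, -2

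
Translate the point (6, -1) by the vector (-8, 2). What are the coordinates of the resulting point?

Translation by (-8, 2) (homogeneous matrix [[1, 0, -8], [0, 1, 2], [0, 0, 1]]):
x' = 6 + -8 = -2
y' = -1 + 2 = 1
Result: (-2, 1)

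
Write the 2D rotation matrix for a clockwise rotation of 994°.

Rotation matrix formula: [[cos θ, -sin θ], [sin θ, cos θ]]
A clockwise rotation by 994° is equivalent to a counterclockwise rotation by -994°.
For θ = -994°:
cos(-994°) = 0.0698
sin(-994°) = 0.9976
Result: [[0.0698, -0.9976], [0.9976, 0.0698]]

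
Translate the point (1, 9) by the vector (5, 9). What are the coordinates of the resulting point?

Translation by (5, 9) (homogeneous matrix [[1, 0, 5], [0, 1, 9], [0, 0, 1]]):
x' = 1 + 5 = 6
y' = 9 + 9 = 18
Result: (6, 18)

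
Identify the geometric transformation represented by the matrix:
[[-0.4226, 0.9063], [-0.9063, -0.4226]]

This matrix represents: rotation by 245° counterclockwise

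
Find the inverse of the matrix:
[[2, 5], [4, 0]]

For [[a,b],[c,d]], inverse = (1/det)·[[d,-b],[-c,a]]
det = (2)(0) - (5)(4) = 0 - 20 = -20
Inverse = (1/-20)·[[0, -5], [-4, 2]]
= [[0, 1/4], [1/5, -1/10]]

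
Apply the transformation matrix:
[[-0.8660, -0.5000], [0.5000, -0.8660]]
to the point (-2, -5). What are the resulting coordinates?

Matrix multiplication:
[[-0.8660, -0.5000], [0.5000, -0.8660]] × [-2, -5]ᵀ
= [(-0.8660)(-2) + (-0.5000)(-5), (0.5000)(-2) + (-0.8660)(-5)]ᵀ
= [4.2320, 3.3300]ᵀ
Result: (4.2320, 3.3300)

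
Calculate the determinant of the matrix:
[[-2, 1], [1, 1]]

For a 2×2 matrix [[a, b], [c, d]], det = ad - bc
det = (-2)(1) - (1)(1) = -2 - 1 = -3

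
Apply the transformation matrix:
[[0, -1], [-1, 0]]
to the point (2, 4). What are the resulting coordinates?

Matrix multiplication:
[[0, -1], [-1, 0]] × [2, 4]ᵀ
= [(0)(2) + (-1)(4), (-1)(2) + (0)(4)]ᵀ
= [-4, -2]ᵀ
Result: (-4, -2)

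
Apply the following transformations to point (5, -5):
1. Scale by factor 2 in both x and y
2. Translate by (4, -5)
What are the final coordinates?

Step 1: Scale (5, -5) by 2 → (10, -10)
Step 2: Translate by (4, -5) → (14, -15)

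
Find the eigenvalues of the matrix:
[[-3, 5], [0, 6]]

Characteristic equation: det(A - λI) = 0
λ² - (trace)λ + (det) = 0
trace = -3 + 6 = 3, det = (-3)(6) - (5)(0) = -18
λ² - (3)λ + (-18) = 0
λ = (3 ± √((3)² - 4·(-18))) / 2 = (3 ± √81) / 2
Solving: λ = -3, 6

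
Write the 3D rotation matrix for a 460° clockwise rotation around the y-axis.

Rotation matrix for clockwise 460° around y-axis:
A clockwise rotation by 460° is a counterclockwise rotation by -460°.
cos(-460°) = -0.1736, sin(-460°) = -0.9848
Result: [[-0.1736, 0, -0.9848], [0, 1, 0], [0.9848, 0, -0.1736]]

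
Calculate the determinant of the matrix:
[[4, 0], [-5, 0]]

For a 2×2 matrix [[a, b], [c, d]], det = ad - bc
det = (4)(0) - (0)(-5) = 0 - 0 = 0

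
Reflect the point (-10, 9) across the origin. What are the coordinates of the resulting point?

Reflection across origin: (-10, 9) → (10, -9)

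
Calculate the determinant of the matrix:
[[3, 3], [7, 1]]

For a 2×2 matrix [[a, b], [c, d]], det = ad - bc
det = (3)(1) - (3)(7) = 3 - 21 = -18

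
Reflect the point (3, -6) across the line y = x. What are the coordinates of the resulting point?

Reflection across line y = x: (3, -6) → (-6, 3)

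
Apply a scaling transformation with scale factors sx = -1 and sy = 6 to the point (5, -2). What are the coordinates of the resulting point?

Scaling matrix:
[[-1, 0], [0, 6]]
Result: (5 × -1, -2 × 6) = (-5, -12)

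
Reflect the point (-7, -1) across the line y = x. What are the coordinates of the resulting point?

Reflection across line y = x: (-7, -1) → (-1, -7)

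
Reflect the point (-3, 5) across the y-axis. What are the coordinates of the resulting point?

Reflection across y-axis: (-3, 5) → (3, 5)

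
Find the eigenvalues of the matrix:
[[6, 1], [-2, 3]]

Characteristic equation: det(A - λI) = 0
λ² - (trace)λ + (det) = 0
trace = 6 + 3 = 9, det = (6)(3) - (1)(-2) = 20
λ² - (9)λ + (20) = 0
λ = (9 ± √((9)² - 4·(20))) / 2 = (9 ± √1) / 2
Solving: λ = 4, 5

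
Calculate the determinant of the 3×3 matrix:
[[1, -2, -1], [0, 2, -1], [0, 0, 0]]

Expansion along first row:
det = 1·det([[2,-1],[0,0]]) - -2·det([[0,-1],[0,0]]) + -1·det([[0,2],[0,0]])
    = 1·(2·0 - -1·0) - -2·(0·0 - -1·0) + -1·(0·0 - 2·0)
    = 1·0 - -2·0 + -1·0
    = 0 + 0 + 0 = 0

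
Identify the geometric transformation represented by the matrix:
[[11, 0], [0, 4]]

This matrix represents: non-uniform scaling by sx = 11, sy = 4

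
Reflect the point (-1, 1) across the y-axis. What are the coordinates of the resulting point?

Reflection across y-axis: (-1, 1) → (1, 1)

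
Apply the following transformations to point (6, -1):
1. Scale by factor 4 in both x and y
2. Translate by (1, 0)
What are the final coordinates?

Step 1: Scale (6, -1) by 4 → (24, -4)
Step 2: Translate by (1, 0) → (25, -4)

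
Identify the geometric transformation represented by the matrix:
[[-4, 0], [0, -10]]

This matrix represents: non-uniform scaling by sx = -4, sy = -10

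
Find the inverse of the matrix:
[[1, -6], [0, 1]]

For [[a,b],[c,d]], inverse = (1/det)·[[d,-b],[-c,a]]
det = (1)(1) - (-6)(0) = 1 - 0 = 1
Inverse = [[1, 6], [0, 1]]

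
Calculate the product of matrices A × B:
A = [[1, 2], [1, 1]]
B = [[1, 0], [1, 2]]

Matrix multiplication:
C[0][0] = 1×1 + 2×1 = 3
C[0][1] = 1×0 + 2×2 = 4
C[1][0] = 1×1 + 1×1 = 2
C[1][1] = 1×0 + 1×2 = 2
Result: [[3, 4], [2, 2]]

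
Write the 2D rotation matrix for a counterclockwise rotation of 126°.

Rotation matrix formula: [[cos θ, -sin θ], [sin θ, cos θ]]
For θ = 126°:
cos(126°) = -0.5878
sin(126°) = 0.8090
Result: [[-0.5878, -0.8090], [0.8090, -0.5878]]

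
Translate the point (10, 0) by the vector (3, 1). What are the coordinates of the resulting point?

Translation by (3, 1) (homogeneous matrix [[1, 0, 3], [0, 1, 1], [0, 0, 1]]):
x' = 10 + 3 = 13
y' = 0 + 1 = 1
Result: (13, 1)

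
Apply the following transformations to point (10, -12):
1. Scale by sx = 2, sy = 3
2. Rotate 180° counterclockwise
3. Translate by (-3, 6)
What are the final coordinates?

Step 1: Scale → (20, -36)
Step 2: Rotate 180° → (-20, 36)
Step 3: Translate → (-23, 42)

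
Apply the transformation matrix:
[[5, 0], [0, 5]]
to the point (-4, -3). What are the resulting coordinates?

Matrix multiplication:
[[5, 0], [0, 5]] × [-4, -3]ᵀ
= [(5)(-4) + (0)(-3), (0)(-4) + (5)(-3)]ᵀ
= [-20, -15]ᵀ
Result: (-20, -15)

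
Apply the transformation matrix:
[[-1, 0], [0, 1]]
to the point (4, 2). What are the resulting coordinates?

Matrix multiplication:
[[-1, 0], [0, 1]] × [4, 2]ᵀ
= [(-1)(4) + (0)(2), (0)(4) + (1)(2)]ᵀ
= [-4, 2]ᵀ
Result: (-4, 2)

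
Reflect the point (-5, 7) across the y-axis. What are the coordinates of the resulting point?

Reflection across y-axis: (-5, 7) → (5, 7)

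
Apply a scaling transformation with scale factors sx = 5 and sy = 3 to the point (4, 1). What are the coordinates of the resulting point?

Scaling matrix:
[[5, 0], [0, 3]]
Result: (4 × 5, 1 × 3) = (20, 3)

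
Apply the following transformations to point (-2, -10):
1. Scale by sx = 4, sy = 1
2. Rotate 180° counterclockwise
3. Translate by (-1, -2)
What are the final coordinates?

Step 1: Scale → (-8, -10)
Step 2: Rotate 180° → (8, 10)
Step 3: Translate → (7, 8)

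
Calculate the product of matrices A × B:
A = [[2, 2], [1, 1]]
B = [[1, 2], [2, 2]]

Matrix multiplication:
C[0][0] = 2×1 + 2×2 = 6
C[0][1] = 2×2 + 2×2 = 8
C[1][0] = 1×1 + 1×2 = 3
C[1][1] = 1×2 + 1×2 = 4
Result: [[6, 8], [3, 4]]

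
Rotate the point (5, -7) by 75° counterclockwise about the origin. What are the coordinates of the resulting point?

Rotation matrix for 75°: [[cos 75°, -sin 75°], [sin 75°, cos 75°]] ≈ [[0.258819, -0.965926], [0.965926, 0.258819]]
[[0.258819, -0.965926], [0.965926, 0.258819]] × [5, -7]ᵀ ≈ [8.0556, 3.0179]ᵀ
Result: (8.0556, 3.0179)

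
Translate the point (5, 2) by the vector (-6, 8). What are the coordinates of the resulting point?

Translation by (-6, 8) (homogeneous matrix [[1, 0, -6], [0, 1, 8], [0, 0, 1]]):
x' = 5 + -6 = -1
y' = 2 + 8 = 10
Result: (-1, 10)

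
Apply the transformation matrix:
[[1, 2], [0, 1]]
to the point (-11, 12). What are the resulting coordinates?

Matrix multiplication:
[[1, 2], [0, 1]] × [-11, 12]ᵀ
= [(1)(-11) + (2)(12), (0)(-11) + (1)(12)]ᵀ
= [13, 12]ᵀ
Result: (13, 12)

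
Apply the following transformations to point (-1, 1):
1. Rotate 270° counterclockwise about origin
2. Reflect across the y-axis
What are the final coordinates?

Step 1: Rotate 270° → (1, 1)
Step 2: Reflect across y-axis → (-1, 1)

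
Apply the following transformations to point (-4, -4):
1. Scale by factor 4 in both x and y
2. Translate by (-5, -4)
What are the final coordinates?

Step 1: Scale (-4, -4) by 4 → (-16, -16)
Step 2: Translate by (-5, -4) → (-21, -20)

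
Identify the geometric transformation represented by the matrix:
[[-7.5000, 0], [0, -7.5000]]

This matrix represents: uniform scaling by factor -7.5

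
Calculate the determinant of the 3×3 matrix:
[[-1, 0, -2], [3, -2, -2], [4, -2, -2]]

Expansion along first row:
det = -1·det([[-2,-2],[-2,-2]]) - 0·det([[3,-2],[4,-2]]) + -2·det([[3,-2],[4,-2]])
    = -1·(-2·-2 - -2·-2) - 0·(3·-2 - -2·4) + -2·(3·-2 - -2·4)
    = -1·0 - 0·2 + -2·2
    = 0 + 0 + -4 = -4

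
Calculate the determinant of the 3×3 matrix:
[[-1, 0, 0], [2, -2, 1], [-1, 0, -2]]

Expansion along first row:
det = -1·det([[-2,1],[0,-2]]) - 0·det([[2,1],[-1,-2]]) + 0·det([[2,-2],[-1,0]])
    = -1·(-2·-2 - 1·0) - 0·(2·-2 - 1·-1) + 0·(2·0 - -2·-1)
    = -1·4 - 0·-3 + 0·-2
    = -4 + 0 + 0 = -4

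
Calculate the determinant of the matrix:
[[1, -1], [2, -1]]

For a 2×2 matrix [[a, b], [c, d]], det = ad - bc
det = (1)(-1) - (-1)(2) = -1 - -2 = 1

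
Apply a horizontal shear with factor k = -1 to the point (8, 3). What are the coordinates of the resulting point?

Shear matrix for horizontal shear with factor k = -1:
[[1, -1], [0, 1]]
Result: (8, 3) → (5, 3)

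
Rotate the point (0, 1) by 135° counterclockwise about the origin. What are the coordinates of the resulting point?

Rotation matrix for 135°: [[cos 135°, -sin 135°], [sin 135°, cos 135°]] ≈ [[-0.707107, -0.707107], [0.707107, -0.707107]]
[[-0.707107, -0.707107], [0.707107, -0.707107]] × [0, 1]ᵀ ≈ [-0.7071, -0.7071]ᵀ
Result: (-0.7071, -0.7071)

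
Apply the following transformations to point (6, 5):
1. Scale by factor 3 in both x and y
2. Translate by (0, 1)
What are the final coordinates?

Step 1: Scale (6, 5) by 3 → (18, 15)
Step 2: Translate by (0, 1) → (18, 16)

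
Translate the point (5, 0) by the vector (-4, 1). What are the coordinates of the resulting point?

Translation by (-4, 1) (homogeneous matrix [[1, 0, -4], [0, 1, 1], [0, 0, 1]]):
x' = 5 + -4 = 1
y' = 0 + 1 = 1
Result: (1, 1)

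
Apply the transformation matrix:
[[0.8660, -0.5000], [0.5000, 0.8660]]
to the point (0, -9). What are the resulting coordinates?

Matrix multiplication:
[[0.8660, -0.5000], [0.5000, 0.8660]] × [0, -9]ᵀ
= [(0.8660)(0) + (-0.5000)(-9), (0.5000)(0) + (0.8660)(-9)]ᵀ
= [4.5000, -7.7940]ᵀ
Result: (4.5000, -7.7940)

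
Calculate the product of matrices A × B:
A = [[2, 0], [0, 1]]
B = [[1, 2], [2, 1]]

Matrix multiplication:
C[0][0] = 2×1 + 0×2 = 2
C[0][1] = 2×2 + 0×1 = 4
C[1][0] = 0×1 + 1×2 = 2
C[1][1] = 0×2 + 1×1 = 1
Result: [[2, 4], [2, 1]]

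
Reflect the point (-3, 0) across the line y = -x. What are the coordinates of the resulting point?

Reflection across line y = -x: (-3, 0) → (0, 3)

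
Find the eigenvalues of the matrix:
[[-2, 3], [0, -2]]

Characteristic equation: det(A - λI) = 0
λ² - (trace)λ + (det) = 0
trace = -2 + -2 = -4, det = (-2)(-2) - (3)(0) = 4
λ² - (-4)λ + (4) = 0
λ = (-4 ± √((-4)² - 4·(4))) / 2 = (-4 ± √0) / 2
Solving: λ = -2, -2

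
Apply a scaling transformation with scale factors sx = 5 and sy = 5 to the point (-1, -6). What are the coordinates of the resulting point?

Scaling matrix:
[[5, 0], [0, 5]]
Result: (-1 × 5, -6 × 5) = (-5, -30)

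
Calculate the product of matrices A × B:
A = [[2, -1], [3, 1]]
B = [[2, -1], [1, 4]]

Matrix multiplication:
C[0][0] = 2×2 + -1×1 = 3
C[0][1] = 2×-1 + -1×4 = -6
C[1][0] = 3×2 + 1×1 = 7
C[1][1] = 3×-1 + 1×4 = 1
Result: [[3, -6], [7, 1]]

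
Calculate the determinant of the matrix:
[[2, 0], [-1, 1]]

For a 2×2 matrix [[a, b], [c, d]], det = ad - bc
det = (2)(1) - (0)(-1) = 2 - 0 = 2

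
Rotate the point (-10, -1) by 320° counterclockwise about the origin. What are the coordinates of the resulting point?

Rotation matrix for 320°: [[cos 320°, -sin 320°], [sin 320°, cos 320°]] ≈ [[0.766044, 0.642788], [-0.642788, 0.766044]]
[[0.766044, 0.642788], [-0.642788, 0.766044]] × [-10, -1]ᵀ ≈ [-8.3032, 5.6618]ᵀ
Result: (-8.3032, 5.6618)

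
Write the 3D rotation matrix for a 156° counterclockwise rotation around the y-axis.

Rotation matrix for counterclockwise 156° around y-axis:
cos(156°) = -0.9135, sin(156°) = 0.4067
Result: [[-0.9135, 0, 0.4067], [0, 1, 0], [-0.4067, 0, -0.9135]]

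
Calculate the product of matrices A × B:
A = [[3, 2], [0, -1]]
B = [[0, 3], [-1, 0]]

Matrix multiplication:
C[0][0] = 3×0 + 2×-1 = -2
C[0][1] = 3×3 + 2×0 = 9
C[1][0] = 0×0 + -1×-1 = 1
C[1][1] = 0×3 + -1×0 = 0
Result: [[-2, 9], [1, 0]]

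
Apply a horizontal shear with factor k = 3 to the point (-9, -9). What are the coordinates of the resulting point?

Shear matrix for horizontal shear with factor k = 3:
[[1, 3], [0, 1]]
Result: (-9, -9) → (-36, -9)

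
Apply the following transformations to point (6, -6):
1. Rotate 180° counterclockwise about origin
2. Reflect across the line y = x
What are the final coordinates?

Step 1: Rotate 180° → (-6, 6)
Step 2: Reflect across line y = x → (6, -6)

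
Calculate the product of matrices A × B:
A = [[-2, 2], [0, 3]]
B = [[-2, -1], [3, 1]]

Matrix multiplication:
C[0][0] = -2×-2 + 2×3 = 10
C[0][1] = -2×-1 + 2×1 = 4
C[1][0] = 0×-2 + 3×3 = 9
C[1][1] = 0×-1 + 3×1 = 3
Result: [[10, 4], [9, 3]]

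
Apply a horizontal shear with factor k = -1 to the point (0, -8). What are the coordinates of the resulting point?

Shear matrix for horizontal shear with factor k = -1:
[[1, -1], [0, 1]]
Result: (0, -8) → (8, -8)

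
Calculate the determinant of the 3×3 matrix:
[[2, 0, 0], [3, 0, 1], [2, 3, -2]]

Expansion along first row:
det = 2·det([[0,1],[3,-2]]) - 0·det([[3,1],[2,-2]]) + 0·det([[3,0],[2,3]])
    = 2·(0·-2 - 1·3) - 0·(3·-2 - 1·2) + 0·(3·3 - 0·2)
    = 2·-3 - 0·-8 + 0·9
    = -6 + 0 + 0 = -6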